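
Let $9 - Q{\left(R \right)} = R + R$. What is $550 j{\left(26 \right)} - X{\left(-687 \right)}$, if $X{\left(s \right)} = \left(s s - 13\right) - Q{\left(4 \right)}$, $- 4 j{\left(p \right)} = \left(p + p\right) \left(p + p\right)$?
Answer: $-843755$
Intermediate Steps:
$Q{\left(R \right)} = 9 - 2 R$ ($Q{\left(R \right)} = 9 - \left(R + R\right) = 9 - 2 R$)
$j{\left(p \right)} = - p^{2}$ ($j{\left(p \right)} = - \frac{\left(p + p\right) \left(p + p\right)}{4} = - \frac{2 p 2 p}{4} = - \frac{4 p^{2}}{4} = - p^{2}$)
$X{\left(s \right)} = -14 + s^{2}$ ($X{\left(s \right)} = \left(s s - 13\right) - \left(9 - 8\right) = \left(s^{2} - 13\right) - \left(9 - 8\right) = \left(-13 + s^{2}\right) - 1 = -14 + s^{2}$)
$550 j{\left(26 \right)} - X{\left(-687 \right)} = 550 \left(- 26^{2}\right) - \left(-14 + \left(-687\right)^{2}\right) = 550 \left(\left(-1\right) 676\right) - \left(-14 + 471969\right) = 550 \left(-676\right) - 471955 = -371800 - 471955 = -843755$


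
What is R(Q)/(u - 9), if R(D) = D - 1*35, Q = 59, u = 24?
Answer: 8/5 ≈ 1.6000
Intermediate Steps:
R(D) = -35 + D (R(D) = D - 35 = -35 + D)
R(Q)/(u - 9) = (-35 + 59)/(24 - 9) = 24/15 = (1/15)*24 = 8/5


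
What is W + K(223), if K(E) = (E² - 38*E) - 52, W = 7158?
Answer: 48361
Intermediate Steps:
K(E) = -52 + E² - 38*E
W + K(223) = 7158 + (-52 + 223² - 38*223) = 7158 + (-52 + 49729 - 8474) = 7158 + 41203 = 48361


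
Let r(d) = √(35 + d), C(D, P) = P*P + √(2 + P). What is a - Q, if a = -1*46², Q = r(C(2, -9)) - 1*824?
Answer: -1292 - √(116 + I*√7) ≈ -1302.8 - 0.12282*I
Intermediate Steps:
C(D, P) = P² + √(2 + P)
Q = -824 + √(116 + I*√7) (Q = √(35 + ((-9)² + √(2 - 9))) - 1*824 = √(35 + (81 + √(-7))) - 824 = √(35 + (81 + I*√7)) - 824 = √(116 + I*√7) - 824 = -824 + √(116 + I*√7) ≈ -813.23 + 0.12282*I)
a = -2116 (a = -1*2116 = -2116)
a - Q = -2116 - (-824 + √(116 + I*√7)) = -2116 + (824 - √(116 + I*√7)) = -1292 - √(116 + I*√7)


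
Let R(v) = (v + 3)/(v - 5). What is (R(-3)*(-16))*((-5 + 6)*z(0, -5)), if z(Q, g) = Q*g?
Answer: 0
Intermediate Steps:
R(v) = (3 + v)/(-5 + v)
(R(-3)*(-16))*((-5 + 6)*z(0, -5)) = (((3 - 3)/(-5 - 3))*(-16))*((-5 + 6)*(0*(-5))) = ((0/(-8))*(-16))*(1*0) = (-⅛*0*(-16))*0 = (0*(-16))*0 = 0*0 = 0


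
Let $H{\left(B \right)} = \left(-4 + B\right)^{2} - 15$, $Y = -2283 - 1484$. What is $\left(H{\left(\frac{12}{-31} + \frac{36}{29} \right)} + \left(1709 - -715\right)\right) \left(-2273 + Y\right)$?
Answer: $- \frac{11807920909720}{808201} \approx -1.461 \cdot 10^{7}$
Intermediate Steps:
$Y = -3767$ ($Y = -2283 - 1484 = -3767$)
$H{\left(B \right)} = -15 + \left(-4 + B\right)^{2}$
$\left(H{\left(\frac{12}{-31} + \frac{36}{29} \right)} + \left(1709 - -715\right)\right) \left(-2273 + Y\right) = \left(\left(-15 + \left(-4 + \left(\frac{12}{-31} + \frac{36}{29}\right)\right)^{2}\right) + \left(1709 - -715\right)\right) \left(-2273 - 3767\right) = \left(\left(-15 + \left(-4 + \left(12 \left(- \frac{1}{31}\right) + 36 \cdot \frac{1}{29}\right)\right)^{2}\right) + \left(1709 + \left(-261 + 976\right)\right)\right) \left(-6040\right) = \left(\left(-15 + \left(-4 + \left(- \frac{12}{31} + \frac{36}{29}\right)\right)^{2}\right) + \left(1709 + 715\right)\right) \left(-6040\right) = \left(\left(-15 + \left(-4 + \frac{768}{899}\right)^{2}\right) + 2424\right) \left(-6040\right) = \left(\left(-15 + \left(- \frac{2828}{899}\right)^{2}\right) + 2424\right) \left(-6040\right) = \left(\left(-15 + \frac{7997584}{808201}\right) + 2424\right) \left(-6040\right) = \left(- \frac{4125431}{808201} + 2424\right) \left(-6040\right) = \frac{1954953793}{808201} \left(-6040\right) = - \frac{11807920909720}{808201}$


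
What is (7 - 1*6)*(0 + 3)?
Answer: 3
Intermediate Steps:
(7 - 1*6)*(0 + 3) = (7 - 6)*3 = 1*3 = 3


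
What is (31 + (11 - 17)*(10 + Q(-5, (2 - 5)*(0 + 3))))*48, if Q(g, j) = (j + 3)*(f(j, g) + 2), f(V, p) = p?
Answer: -6576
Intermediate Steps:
Q(g, j) = (2 + g)*(3 + j) (Q(g, j) = (j + 3)*(g + 2) = (3 + j)*(2 + g) = (2 + g)*(3 + j))
(31 + (11 - 17)*(10 + Q(-5, (2 - 5)*(0 + 3))))*48 = (31 + (11 - 17)*(10 + (6 + 2*((2 - 5)*(0 + 3)) + 3*(-5) - 5*(2 - 5)*(0 + 3))))*48 = (31 - 6*(10 + (6 + 2*(-3*3) - 15 - (-15)*3)))*48 = (31 - 6*(10 + (6 + 2*(-9) - 15 - 5*(-9))))*48 = (31 - 6*(10 + (6 - 18 - 15 + 45)))*48 = (31 - 6*(10 + 18))*48 = (31 - 6*28)*48 = (31 - 168)*48 = -137*48 = -6576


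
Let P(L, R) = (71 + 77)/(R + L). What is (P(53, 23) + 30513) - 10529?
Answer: 379733/19 ≈ 19986.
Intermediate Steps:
P(L, R) = 148/(L + R)
(P(53, 23) + 30513) - 10529 = (148/(53 + 23) + 30513) - 10529 = (148/76 + 30513) - 10529 = (148*(1/76) + 30513) - 10529 = (37/19 + 30513) - 10529 = 579784/19 - 10529 = 379733/19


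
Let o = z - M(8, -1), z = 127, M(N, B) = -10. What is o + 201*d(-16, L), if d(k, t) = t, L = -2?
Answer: -265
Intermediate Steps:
o = 137 (o = 127 - 1*(-10) = 127 + 10 = 137)
o + 201*d(-16, L) = 137 + 201*(-2) = 137 - 402 = -265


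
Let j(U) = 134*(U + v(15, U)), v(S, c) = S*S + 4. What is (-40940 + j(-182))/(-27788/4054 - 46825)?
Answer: 70219334/94928169 ≈ 0.73971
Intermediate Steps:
v(S, c) = 4 + S**2 (v(S, c) = S**2 + 4 = 4 + S**2)
j(U) = 30686 + 134*U (j(U) = 134*(U + (4 + 15**2)) = 134*(U + (4 + 225)) = 134*(U + 229) = 134*(229 + U) = 30686 + 134*U)
(-40940 + j(-182))/(-27788/4054 - 46825) = (-40940 + (30686 + 134*(-182)))/(-27788/4054 - 46825) = (-40940 + (30686 - 24388))/(-27788*1/4054 - 46825) = (-40940 + 6298)/(-13894/2027 - 46825) = -34642/(-94928169/2027) = -34642*(-2027/94928169) = 70219334/94928169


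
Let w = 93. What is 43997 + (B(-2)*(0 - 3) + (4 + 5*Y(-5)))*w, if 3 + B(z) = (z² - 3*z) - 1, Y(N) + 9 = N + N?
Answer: 33860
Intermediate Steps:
Y(N) = -9 + 2*N (Y(N) = -9 + (N + N) = -9 + 2*N)
B(z) = -4 + z² - 3*z (B(z) = -3 + ((z² - 3*z) - 1) = -3 + (-1 + z² - 3*z) = -4 + z² - 3*z)
43997 + (B(-2)*(0 - 3) + (4 + 5*Y(-5)))*w = 43997 + ((-4 + (-2)² - 3*(-2))*(0 - 3) + (4 + 5*(-9 + 2*(-5))))*93 = 43997 + ((-4 + 4 + 6)*(-3) + (4 + 5*(-9 - 10)))*93 = 43997 + (6*(-3) + (4 + 5*(-19)))*93 = 43997 + (-18 + (4 - 95))*93 = 43997 + (-18 - 91)*93 = 43997 - 109*93 = 43997 - 10137 = 33860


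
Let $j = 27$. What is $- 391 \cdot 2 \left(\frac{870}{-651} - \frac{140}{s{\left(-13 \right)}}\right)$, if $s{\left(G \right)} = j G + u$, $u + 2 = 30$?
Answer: $\frac{2911340}{4123} \approx 706.12$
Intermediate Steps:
$u = 28$ ($u = -2 + 30 = 28$)
$s{\left(G \right)} = 28 + 27 G$ ($s{\left(G \right)} = 27 G + 28 = 28 + 27 G$)
$- 391 \cdot 2 \left(\frac{870}{-651} - \frac{140}{s{\left(-13 \right)}}\right) = - 391 \cdot 2 \left(\frac{870}{-651} - \frac{140}{28 + 27 \left(-13\right)}\right) = - 391 \cdot 2 \left(870 \left(- \frac{1}{651}\right) - \frac{140}{28 - 351}\right) = - 391 \cdot 2 \left(- \frac{290}{217} - \frac{140}{-323}\right) = - 391 \cdot 2 \left(- \frac{290}{217} - - \frac{140}{323}\right) = - 391 \cdot 2 \left(- \frac{290}{217} + \frac{140}{323}\right) = - 391 \cdot 2 \left(- \frac{63290}{70091}\right) = \left(-391\right) \left(- \frac{126580}{70091}\right) = \frac{2911340}{4123}$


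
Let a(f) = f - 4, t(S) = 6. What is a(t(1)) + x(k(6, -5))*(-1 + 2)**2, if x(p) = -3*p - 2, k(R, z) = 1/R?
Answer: -1/2 ≈ -0.50000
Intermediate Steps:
a(f) = -4 + f
x(p) = -2 - 3*p
a(t(1)) + x(k(6, -5))*(-1 + 2)**2 = (-4 + 6) + (-2 - 3/6)*(-1 + 2)**2 = 2 + (-2 - 3*1/6)*1**2 = 2 + (-2 - 1/2)*1 = 2 - 5/2*1 = 2 - 5/2 = -1/2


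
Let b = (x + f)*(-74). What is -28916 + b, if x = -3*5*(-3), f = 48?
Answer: -35798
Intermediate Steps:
x = 45 (x = -15*(-3) = 45)
b = -6882 (b = (45 + 48)*(-74) = 93*(-74) = -6882)
-28916 + b = -28916 - 6882 = -35798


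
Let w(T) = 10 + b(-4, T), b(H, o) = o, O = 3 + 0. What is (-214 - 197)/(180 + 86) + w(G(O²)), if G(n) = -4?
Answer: 1185/266 ≈ 4.4549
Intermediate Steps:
O = 3
w(T) = 10 + T
(-214 - 197)/(180 + 86) + w(G(O²)) = (-214 - 197)/(180 + 86) + (10 - 4) = -411/266 + 6 = 1185/266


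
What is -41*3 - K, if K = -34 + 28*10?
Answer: -369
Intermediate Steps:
K = 246 (K = -34 + 280 = 246)
-41*3 - K = -41*3 - 1*246 = -123 - 246 = -369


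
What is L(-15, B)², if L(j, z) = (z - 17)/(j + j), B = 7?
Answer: ⅑ ≈ 0.11111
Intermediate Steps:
L(j, z) = (-17 + z)/(2*j) (L(j, z) = (-17 + z)/((2*j)) = (-17 + z)*(1/(2*j)) = (-17 + z)/(2*j))
L(-15, B)² = ((½)*(-17 + 7)/(-15))² = ((½)*(-1/15)*(-10))² = (⅓)² = ⅑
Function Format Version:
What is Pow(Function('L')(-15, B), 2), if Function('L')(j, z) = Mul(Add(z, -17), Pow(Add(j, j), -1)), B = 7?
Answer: Rational(1, 9) ≈ 0.11111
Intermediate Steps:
Function('L')(j, z) = Mul(Rational(1, 2), Pow(j, -1), Add(-17, z)) (Function('L')(j, z) = Mul(Add(-17, z), Pow(Mul(2, j), -1)) = Mul(Add(-17, z), Mul(Rational(1, 2), Pow(j, -1))) = Mul(Rational(1, 2), Pow(j, -1), Add(-17, z)))
Pow(Function('L')(-15, B), 2) = Pow(Mul(Rational(1, 2), Pow(-15, -1), Add(-17, 7)), 2) = Pow(Mul(Rational(1, 2), Rational(-1, 15), -10), 2) = Pow(Rational(1, 3), 2) = Rational(1, 9)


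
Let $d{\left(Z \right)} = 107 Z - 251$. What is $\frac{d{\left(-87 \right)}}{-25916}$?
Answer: $\frac{2390}{6479} \approx 0.36888$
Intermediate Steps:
$d{\left(Z \right)} = -251 + 107 Z$
$\frac{d{\left(-87 \right)}}{-25916} = \frac{-251 + 107 \left(-87\right)}{-25916} = \left(-251 - 9309\right) \left(- \frac{1}{25916}\right) = \left(-9560\right) \left(- \frac{1}{25916}\right) = \frac{2390}{6479}$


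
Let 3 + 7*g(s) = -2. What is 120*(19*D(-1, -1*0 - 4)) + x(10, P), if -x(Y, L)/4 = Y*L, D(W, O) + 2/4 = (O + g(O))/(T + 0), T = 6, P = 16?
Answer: -25000/7 ≈ -3571.4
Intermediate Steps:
g(s) = -5/7 (g(s) = -3/7 + (⅐)*(-2) = -3/7 - 2/7 = -5/7)
D(W, O) = -13/21 + O/6 (D(W, O) = -½ + (O - 5/7)/(6 + 0) = -½ + (-5/7 + O)/6 = -½ + (-5/7 + O)*(⅙) = -½ + (-5/42 + O/6) = -13/21 + O/6)
x(Y, L) = -4*L*Y (x(Y, L) = -4*Y*L = -4*L*Y)
120*(19*D(-1, -1*0 - 4)) + x(10, P) = 120*(19*(-13/21 + (-1*0 - 4)/6)) - 4*16*10 = 120*(19*(-13/21 + (0 - 4)/6)) - 640 = 120*(19*(-13/21 + (⅙)*(-4))) - 640 = 120*(19*(-13/21 - ⅔)) - 640 = 120*(19*(-9/7)) - 640 = 120*(-171/7) - 640 = -20520/7 - 640 = -25000/7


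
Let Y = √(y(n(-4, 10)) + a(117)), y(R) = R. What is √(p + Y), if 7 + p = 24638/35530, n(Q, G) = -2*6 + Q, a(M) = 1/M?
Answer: √(-3027276020340 + 12308213775*I*√24323)/692835 ≈ 0.7619 + 2.6243*I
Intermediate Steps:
n(Q, G) = -12 + Q
Y = I*√24323/39 (Y = √((-12 - 4) + 1/117) = √(-16 + 1/117) = √(-1871/117) = I*√24323/39 ≈ 3.9989*I)
p = -112036/17765 (p = -7 + 24638/35530 = -7 + 24638*(1/35530) = -7 + 12319/17765 = -112036/17765 ≈ -6.3066)
√(p + Y) = √(-112036/17765 + I*√24323/39)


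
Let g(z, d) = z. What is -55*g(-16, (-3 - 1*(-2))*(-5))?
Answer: 880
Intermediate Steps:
-55*g(-16, (-3 - 1*(-2))*(-5)) = -55*(-16) = 880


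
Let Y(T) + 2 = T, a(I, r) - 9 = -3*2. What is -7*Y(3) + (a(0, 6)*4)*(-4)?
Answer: -55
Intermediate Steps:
a(I, r) = 3 (a(I, r) = 9 - 3*2 = 9 - 6 = 3)
Y(T) = -2 + T
-7*Y(3) + (a(0, 6)*4)*(-4) = -7*(-2 + 3) + (3*4)*(-4) = -7*1 + 12*(-4) = -7 - 48 = -55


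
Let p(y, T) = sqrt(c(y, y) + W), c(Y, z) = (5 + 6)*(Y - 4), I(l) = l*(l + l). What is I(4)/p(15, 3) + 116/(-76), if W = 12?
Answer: -29/19 + 32*sqrt(133)/133 ≈ 1.2484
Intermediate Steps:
I(l) = 2*l**2 (I(l) = l*(2*l) = 2*l**2)
c(Y, z) = -44 + 11*Y (c(Y, z) = 11*(-4 + Y) = -44 + 11*Y)
p(y, T) = sqrt(-32 + 11*y) (p(y, T) = sqrt((-44 + 11*y) + 12) = sqrt(-32 + 11*y))
I(4)/p(15, 3) + 116/(-76) = (2*4**2)/(sqrt(-32 + 11*15)) + 116/(-76) = (2*16)/(sqrt(-32 + 165)) + 116*(-1/76) = 32/(sqrt(133)) - 29/19 = 32*(sqrt(133)/133) - 29/19 = 32*sqrt(133)/133 - 29/19 = -29/19 + 32*sqrt(133)/133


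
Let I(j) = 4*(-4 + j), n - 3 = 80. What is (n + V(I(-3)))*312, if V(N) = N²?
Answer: 270504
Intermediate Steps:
n = 83 (n = 3 + 80 = 83)
I(j) = -16 + 4*j
(n + V(I(-3)))*312 = (83 + (-16 + 4*(-3))²)*312 = (83 + (-16 - 12)²)*312 = (83 + (-28)²)*312 = (83 + 784)*312 = 867*312 = 270504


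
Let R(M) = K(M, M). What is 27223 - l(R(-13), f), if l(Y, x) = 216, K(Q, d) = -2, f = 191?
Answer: 27007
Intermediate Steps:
R(M) = -2
27223 - l(R(-13), f) = 27223 - 1*216 = 27223 - 216 = 27007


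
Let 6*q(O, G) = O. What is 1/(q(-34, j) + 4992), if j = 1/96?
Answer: 3/14959 ≈ 0.00020055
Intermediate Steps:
j = 1/96 ≈ 0.010417
q(O, G) = O/6
1/(q(-34, j) + 4992) = 1/((⅙)*(-34) + 4992) = 1/(-17/3 + 4992) = 1/(14959/3) = 3/14959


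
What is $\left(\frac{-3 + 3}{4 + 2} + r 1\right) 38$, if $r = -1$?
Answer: $-38$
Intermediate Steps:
$\left(\frac{-3 + 3}{4 + 2} + r 1\right) 38 = \left(\frac{-3 + 3}{4 + 2} - 1\right) 38 = \left(\frac{0}{6} - 1\right) 38 = \left(0 \cdot \frac{1}{6} - 1\right) 38 = \left(0 - 1\right) 38 = \left(-1\right) 38 = -38$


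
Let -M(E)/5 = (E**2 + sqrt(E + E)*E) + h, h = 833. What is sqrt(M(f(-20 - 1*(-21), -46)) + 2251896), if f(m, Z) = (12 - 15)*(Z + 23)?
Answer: sqrt(2223926 - 345*sqrt(138)) ≈ 1489.9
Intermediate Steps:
f(m, Z) = -69 - 3*Z (f(m, Z) = -3*(23 + Z) = -69 - 3*Z)
M(E) = -4165 - 5*E**2 - 5*sqrt(2)*E**(3/2) (M(E) = -5*((E**2 + sqrt(E + E)*E) + 833) = -5*((E**2 + sqrt(2*E)*E) + 833) = -5*((E**2 + (sqrt(2)*sqrt(E))*E) + 833) = -5*((E**2 + sqrt(2)*E**(3/2)) + 833) = -5*(833 + E**2 + sqrt(2)*E**(3/2)) = -4165 - 5*E**2 - 5*sqrt(2)*E**(3/2))
sqrt(M(f(-20 - 1*(-21), -46)) + 2251896) = sqrt((-4165 - 5*(-69 - 3*(-46))**2 - 5*sqrt(2)*(-69 - 3*(-46))**(3/2)) + 2251896) = sqrt((-4165 - 5*(-69 + 138)**2 - 5*sqrt(2)*(-69 + 138)**(3/2)) + 2251896) = sqrt((-4165 - 5*69**2 - 5*sqrt(2)*69**(3/2)) + 2251896) = sqrt((-4165 - 5*4761 - 5*sqrt(2)*69*sqrt(69)) + 2251896) = sqrt((-4165 - 23805 - 345*sqrt(138)) + 2251896) = sqrt((-27970 - 345*sqrt(138)) + 2251896) = sqrt(2223926 - 345*sqrt(138))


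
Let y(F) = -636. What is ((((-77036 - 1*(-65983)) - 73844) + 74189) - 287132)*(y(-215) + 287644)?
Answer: -85482462720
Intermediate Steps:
((((-77036 - 1*(-65983)) - 73844) + 74189) - 287132)*(y(-215) + 287644) = ((((-77036 - 1*(-65983)) - 73844) + 74189) - 287132)*(-636 + 287644) = ((((-77036 + 65983) - 73844) + 74189) - 287132)*287008 = (((-11053 - 73844) + 74189) - 287132)*287008 = ((-84897 + 74189) - 287132)*287008 = (-10708 - 287132)*287008 = -297840*287008 = -85482462720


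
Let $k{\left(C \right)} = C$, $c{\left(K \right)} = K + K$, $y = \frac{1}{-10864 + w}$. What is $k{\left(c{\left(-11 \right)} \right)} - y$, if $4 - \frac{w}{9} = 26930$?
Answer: $- \frac{5570355}{253198} \approx -22.0$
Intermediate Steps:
$w = -242334$ ($w = 36 - 242370 = -242334$)
$y = - \frac{1}{253198}$ ($y = \frac{1}{-10864 - 242334} = \frac{1}{-253198} = - \frac{1}{253198} \approx -3.9495 \cdot 10^{-6}$)
$c{\left(K \right)} = 2 K$
$k{\left(c{\left(-11 \right)} \right)} - y = 2 \left(-11\right) - - \frac{1}{253198} = -22 + \frac{1}{253198} = - \frac{5570355}{253198}$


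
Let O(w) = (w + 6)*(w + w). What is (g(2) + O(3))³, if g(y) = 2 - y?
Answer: 157464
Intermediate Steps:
O(w) = 2*w*(6 + w) (O(w) = (6 + w)*(2*w) = 2*w*(6 + w))
(g(2) + O(3))³ = ((2 - 1*2) + 2*3*(6 + 3))³ = ((2 - 2) + 2*3*9)³ = (0 + 54)³ = 54³ = 157464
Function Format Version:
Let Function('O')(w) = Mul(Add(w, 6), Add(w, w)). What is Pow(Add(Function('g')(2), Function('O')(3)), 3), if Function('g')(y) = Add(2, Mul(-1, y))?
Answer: 157464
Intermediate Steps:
Function('O')(w) = Mul(2, w, Add(6, w)) (Function('O')(w) = Mul(Add(6, w), Mul(2, w)) = Mul(2, w, Add(6, w)))
Pow(Add(Function('g')(2), Function('O')(3)), 3) = Pow(Add(Add(2, Mul(-1, 2)), Mul(2, 3, Add(6, 3))), 3) = Pow(Add(Add(2, -2), Mul(2, 3, 9)), 3) = Pow(Add(0, 54), 3) = Pow(54, 3) = 157464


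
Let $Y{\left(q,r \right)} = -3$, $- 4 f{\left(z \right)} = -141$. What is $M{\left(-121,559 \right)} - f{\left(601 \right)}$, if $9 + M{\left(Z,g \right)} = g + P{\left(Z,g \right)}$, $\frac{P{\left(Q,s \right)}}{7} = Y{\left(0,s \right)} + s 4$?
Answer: $\frac{64583}{4} \approx 16146.0$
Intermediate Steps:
$f{\left(z \right)} = \frac{141}{4}$ ($f{\left(z \right)} = \left(- \frac{1}{4}\right) \left(-141\right) = \frac{141}{4}$)
$P{\left(Q,s \right)} = -21 + 28 s$ ($P{\left(Q,s \right)} = 7 \left(-3 + s 4\right) = 7 \left(-3 + 4 s\right) = -21 + 28 s$)
$M{\left(Z,g \right)} = -30 + 29 g$ ($M{\left(Z,g \right)} = -9 + \left(g + \left(-21 + 28 g\right)\right) = -9 + \left(-21 + 29 g\right) = -30 + 29 g$)
$M{\left(-121,559 \right)} - f{\left(601 \right)} = \left(-30 + 29 \cdot 559\right) - \frac{141}{4} = \left(-30 + 16211\right) - \frac{141}{4} = 16181 - \frac{141}{4} = \frac{64583}{4}$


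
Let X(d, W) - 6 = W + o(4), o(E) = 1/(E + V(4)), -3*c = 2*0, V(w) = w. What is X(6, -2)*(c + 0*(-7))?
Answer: 0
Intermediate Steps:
c = 0 (c = -2*0/3 = -⅓*0 = 0)
o(E) = 1/(4 + E) (o(E) = 1/(E + 4) = 1/(4 + E))
X(d, W) = 49/8 + W (X(d, W) = 6 + (W + 1/(4 + 4)) = 6 + (W + 1/8) = 6 + (W + ⅛) = 6 + (⅛ + W) = 49/8 + W)
X(6, -2)*(c + 0*(-7)) = (49/8 - 2)*(0 + 0*(-7)) = 33*(0 + 0)/8 = (33/8)*0 = 0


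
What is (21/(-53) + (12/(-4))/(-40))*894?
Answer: -304407/1060 ≈ -287.18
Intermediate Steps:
(21/(-53) + (12/(-4))/(-40))*894 = (21*(-1/53) + (12*(-1/4))*(-1/40))*894 = (-21/53 - 3*(-1/40))*894 = (-21/53 + 3/40)*894 = -681/2120*894 = -304407/1060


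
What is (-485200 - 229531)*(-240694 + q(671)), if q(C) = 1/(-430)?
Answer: 73973529939751/430 ≈ 1.7203e+11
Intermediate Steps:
q(C) = -1/430
(-485200 - 229531)*(-240694 + q(671)) = (-485200 - 229531)*(-240694 - 1/430) = -714731*(-103498421/430) = 73973529939751/430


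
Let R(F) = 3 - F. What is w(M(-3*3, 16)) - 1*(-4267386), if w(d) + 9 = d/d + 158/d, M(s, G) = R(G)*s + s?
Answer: 230438491/54 ≈ 4.2674e+6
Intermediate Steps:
M(s, G) = s + s*(3 - G) (M(s, G) = (3 - G)*s + s = s*(3 - G) + s = s + s*(3 - G))
w(d) = -8 + 158/d (w(d) = -9 + (d/d + 158/d) = -9 + (1 + 158/d) = -8 + 158/d)
w(M(-3*3, 16)) - 1*(-4267386) = (-8 + 158/(((-3*3)*(4 - 1*16)))) - 1*(-4267386) = (-8 + 158/((-9*(4 - 16)))) + 4267386 = (-8 + 158/((-9*(-12)))) + 4267386 = (-8 + 158/108) + 4267386 = (-8 + 158*(1/108)) + 4267386 = (-8 + 79/54) + 4267386 = -353/54 + 4267386 = 230438491/54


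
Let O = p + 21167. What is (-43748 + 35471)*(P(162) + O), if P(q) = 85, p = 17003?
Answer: -316636635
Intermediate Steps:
O = 38170 (O = 17003 + 21167 = 38170)
(-43748 + 35471)*(P(162) + O) = (-43748 + 35471)*(85 + 38170) = -8277*38255 = -316636635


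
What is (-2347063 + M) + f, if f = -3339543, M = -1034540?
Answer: -6721146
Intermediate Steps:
(-2347063 + M) + f = (-2347063 - 1034540) - 3339543 = -3381603 - 3339543 = -6721146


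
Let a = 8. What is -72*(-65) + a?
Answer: 4688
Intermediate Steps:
-72*(-65) + a = -72*(-65) + 8 = 4680 + 8 = 4688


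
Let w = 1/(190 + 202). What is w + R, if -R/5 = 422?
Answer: -827119/392 ≈ -2110.0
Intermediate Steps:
R = -2110 (R = -5*422 = -2110)
w = 1/392 ≈ 0.0025510
w + R = 1/392 - 2110 = -827119/392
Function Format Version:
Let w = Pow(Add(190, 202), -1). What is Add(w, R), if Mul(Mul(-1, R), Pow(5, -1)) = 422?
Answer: Rational(-827119, 392) ≈ -2110.0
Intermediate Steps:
R = -2110 (R = Mul(-5, 422) = -2110)
w = Rational(1, 392) (w = Pow(392, -1) = Rational(1, 392) ≈ 0.0025510)
Add(w, R) = Add(Rational(1, 392), -2110) = Rational(-827119, 392)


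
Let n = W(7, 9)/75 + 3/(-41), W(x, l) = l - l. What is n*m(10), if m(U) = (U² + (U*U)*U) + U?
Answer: -3330/41 ≈ -81.219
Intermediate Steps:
m(U) = U + U² + U³ (m(U) = (U² + U²*U) + U = (U² + U³) + U = U + U² + U³)
W(x, l) = 0
n = -3/41 (n = 0/75 + 3/(-41) = 0*(1/75) + 3*(-1/41) = 0 - 3/41 = -3/41 ≈ -0.073171)
n*m(10) = -30*(1 + 10 + 10²)/41 = -30*(1 + 10 + 100)/41 = -30*111/41 = -3/41*1110 = -3330/41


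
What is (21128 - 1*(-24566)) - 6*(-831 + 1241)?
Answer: 43234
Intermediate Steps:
(21128 - 1*(-24566)) - 6*(-831 + 1241) = (21128 + 24566) - 6*410 = 45694 - 2460 = 43234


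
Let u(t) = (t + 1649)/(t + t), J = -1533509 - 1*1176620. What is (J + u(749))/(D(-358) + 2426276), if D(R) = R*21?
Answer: -1014942711/905824871 ≈ -1.1205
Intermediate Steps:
D(R) = 21*R
J = -2710129 (J = -1533509 - 1176620 = -2710129)
u(t) = (1649 + t)/(2*t) (u(t) = (1649 + t)/((2*t)) = (1649 + t)*(1/(2*t)) = (1649 + t)/(2*t))
(J + u(749))/(D(-358) + 2426276) = (-2710129 + (1/2)*(1649 + 749)/749)/(21*(-358) + 2426276) = (-2710129 + (1/2)*(1/749)*2398)/(-7518 + 2426276) = (-2710129 + 1199/749)/2418758 = -2029885422/749*1/2418758 = -1014942711/905824871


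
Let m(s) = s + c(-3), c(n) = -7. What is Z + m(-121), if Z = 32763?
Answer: 32635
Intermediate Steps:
m(s) = -7 + s (m(s) = s - 7 = -7 + s)
Z + m(-121) = 32763 + (-7 - 121) = 32763 - 128 = 32635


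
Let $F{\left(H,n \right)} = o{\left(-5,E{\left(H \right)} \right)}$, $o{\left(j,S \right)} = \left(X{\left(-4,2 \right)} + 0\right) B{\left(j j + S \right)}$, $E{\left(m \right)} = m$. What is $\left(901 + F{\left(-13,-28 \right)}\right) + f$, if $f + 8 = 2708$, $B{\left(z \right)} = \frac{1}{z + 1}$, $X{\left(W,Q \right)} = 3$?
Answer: $\frac{46816}{13} \approx 3601.2$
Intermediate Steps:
$B{\left(z \right)} = \frac{1}{1 + z}$
$o{\left(j,S \right)} = \frac{3}{1 + S + j^{2}}$ ($o{\left(j,S \right)} = \frac{3 + 0}{1 + \left(j j + S\right)} = \frac{3}{1 + \left(j^{2} + S\right)} = \frac{3}{1 + \left(S + j^{2}\right)} = \frac{3}{1 + S + j^{2}}$)
$F{\left(H,n \right)} = \frac{3}{26 + H}$ ($F{\left(H,n \right)} = \frac{3}{1 + H + \left(-5\right)^{2}} = \frac{3}{1 + H + 25} = \frac{3}{26 + H}$)
$f = 2700$ ($f = -8 + 2708 = 2700$)
$\left(901 + F{\left(-13,-28 \right)}\right) + f = \left(901 + \frac{3}{26 - 13}\right) + 2700 = \left(901 + \frac{3}{13}\right) + 2700 = \frac{11716}{13} + 2700 = \frac{46816}{13}$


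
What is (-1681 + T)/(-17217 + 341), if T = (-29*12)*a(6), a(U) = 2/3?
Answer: 1913/16876 ≈ 0.11336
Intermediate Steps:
a(U) = ⅔ (a(U) = 2*(⅓) = ⅔)
T = -232 (T = -29*12*(⅔) = -348*⅔ = -232)
(-1681 + T)/(-17217 + 341) = (-1681 - 232)/(-17217 + 341) = -1913/(-16876) = -1913*(-1/16876) = 1913/16876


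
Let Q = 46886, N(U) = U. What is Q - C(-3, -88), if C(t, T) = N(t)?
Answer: 46889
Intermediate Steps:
C(t, T) = t
Q - C(-3, -88) = 46886 - 1*(-3) = 46886 + 3 = 46889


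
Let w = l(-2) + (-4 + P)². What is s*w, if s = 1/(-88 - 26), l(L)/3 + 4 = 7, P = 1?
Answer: -3/19 ≈ -0.15789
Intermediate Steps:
l(L) = 9 (l(L) = -12 + 3*7 = -12 + 21 = 9)
w = 18 (w = 9 + (-4 + 1)² = 9 + (-3)² = 9 + 9 = 18)
s = -1/114 (s = 1/(-114) = -1/114 ≈ -0.0087719)
s*w = -1/114*18 = -3/19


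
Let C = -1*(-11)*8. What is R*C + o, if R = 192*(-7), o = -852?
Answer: -119124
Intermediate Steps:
R = -1344
C = 88 (C = 11*8 = 88)
R*C + o = -1344*88 - 852 = -118272 - 852 = -119124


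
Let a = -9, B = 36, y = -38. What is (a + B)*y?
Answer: -1026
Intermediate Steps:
(a + B)*y = (-9 + 36)*(-38) = 27*(-38) = -1026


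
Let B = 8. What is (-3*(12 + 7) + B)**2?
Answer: 2401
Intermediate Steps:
(-3*(12 + 7) + B)**2 = (-3*(12 + 7) + 8)**2 = (-3*19 + 8)**2 = (-57 + 8)**2 = (-49)**2 = 2401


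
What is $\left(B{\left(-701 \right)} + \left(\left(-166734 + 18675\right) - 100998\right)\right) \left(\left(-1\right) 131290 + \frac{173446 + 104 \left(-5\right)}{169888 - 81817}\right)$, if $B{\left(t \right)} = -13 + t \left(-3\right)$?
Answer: $\frac{951865863980696}{29357} \approx 3.2424 \cdot 10^{10}$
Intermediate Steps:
$B{\left(t \right)} = -13 - 3 t$
$\left(B{\left(-701 \right)} + \left(\left(-166734 + 18675\right) - 100998\right)\right) \left(\left(-1\right) 131290 + \frac{173446 + 104 \left(-5\right)}{169888 - 81817}\right) = \left(\left(-13 - -2103\right) + \left(\left(-166734 + 18675\right) - 100998\right)\right) \left(\left(-1\right) 131290 + \frac{173446 + 104 \left(-5\right)}{169888 - 81817}\right) = \left(\left(-13 + 2103\right) - 249057\right) \left(-131290 + \frac{173446 - 520}{88071}\right) = \left(2090 - 249057\right) \left(-131290 + 172926 \cdot \frac{1}{88071}\right) = - 246967 \left(-131290 + \frac{57642}{29357}\right) = \left(-246967\right) \left(- \frac{3854222888}{29357}\right) = \frac{951865863980696}{29357}$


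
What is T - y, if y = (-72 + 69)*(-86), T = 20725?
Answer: 20467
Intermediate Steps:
y = 258 (y = -3*(-86) = 258)
T - y = 20725 - 1*258 = 20725 - 258 = 20467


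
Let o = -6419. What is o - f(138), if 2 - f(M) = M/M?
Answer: -6420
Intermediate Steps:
f(M) = 1 (f(M) = 2 - M/M = 2 - 1*1 = 2 - 1 = 1)
o - f(138) = -6419 - 1*1 = -6419 - 1 = -6420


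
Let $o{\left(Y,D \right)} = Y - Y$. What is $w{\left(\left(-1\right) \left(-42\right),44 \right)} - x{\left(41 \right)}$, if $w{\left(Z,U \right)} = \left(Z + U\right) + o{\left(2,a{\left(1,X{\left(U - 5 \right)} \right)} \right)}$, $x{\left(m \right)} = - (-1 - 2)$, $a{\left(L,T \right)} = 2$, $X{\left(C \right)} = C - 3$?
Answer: $83$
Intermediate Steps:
$X{\left(C \right)} = -3 + C$ ($X{\left(C \right)} = C - 3 = -3 + C$)
$o{\left(Y,D \right)} = 0$
$x{\left(m \right)} = 3$ ($x{\left(m \right)} = \left(-1\right) \left(-3\right) = 3$)
$w{\left(Z,U \right)} = U + Z$ ($w{\left(Z,U \right)} = \left(Z + U\right) + 0 = \left(U + Z\right) + 0 = U + Z$)
$w{\left(\left(-1\right) \left(-42\right),44 \right)} - x{\left(41 \right)} = \left(44 - -42\right) - 3 = \left(44 + 42\right) - 3 = 86 - 3 = 83$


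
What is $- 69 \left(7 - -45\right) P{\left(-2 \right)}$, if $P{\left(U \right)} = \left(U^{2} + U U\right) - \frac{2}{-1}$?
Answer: $-35880$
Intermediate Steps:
$P{\left(U \right)} = 2 + 2 U^{2}$ ($P{\left(U \right)} = \left(U^{2} + U^{2}\right) - -2 = 2 U^{2} + 2 = 2 + 2 U^{2}$)
$- 69 \left(7 - -45\right) P{\left(-2 \right)} = - 69 \left(7 - -45\right) \left(2 + 2 \left(-2\right)^{2}\right) = - 69 \left(7 + 45\right) \left(2 + 2 \cdot 4\right) = \left(-69\right) 52 \left(2 + 8\right) = \left(-3588\right) 10 = -35880$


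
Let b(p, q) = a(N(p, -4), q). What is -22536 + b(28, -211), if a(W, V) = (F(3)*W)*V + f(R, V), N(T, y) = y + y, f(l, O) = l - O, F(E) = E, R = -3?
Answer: -17264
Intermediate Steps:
N(T, y) = 2*y
a(W, V) = -3 - V + 3*V*W (a(W, V) = (3*W)*V + (-3 - V) = 3*V*W + (-3 - V) = -3 - V + 3*V*W)
b(p, q) = -3 - 25*q (b(p, q) = -3 - q + 3*q*(2*(-4)) = -3 - q + 3*q*(-8) = -3 - q - 24*q = -3 - 25*q)
-22536 + b(28, -211) = -22536 + (-3 - 25*(-211)) = -22536 + (-3 + 5275) = -22536 + 5272 = -17264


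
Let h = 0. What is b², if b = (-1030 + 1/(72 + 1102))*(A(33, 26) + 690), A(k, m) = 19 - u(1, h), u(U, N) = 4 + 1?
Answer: 181173740938527744/344569 ≈ 5.2580e+11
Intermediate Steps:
u(U, N) = 5
A(k, m) = 14 (A(k, m) = 19 - 1*5 = 19 - 5 = 14)
b = -425645088/587 (b = (-1030 + 1/(72 + 1102))*(14 + 690) = (-1030 + 1/1174)*704 = -1209219/1174*704 = -425645088/587 ≈ -7.2512e+5)
b² = (-425645088/587)² = 181173740938527744/344569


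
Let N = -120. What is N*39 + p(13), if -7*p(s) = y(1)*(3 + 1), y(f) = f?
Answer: -32764/7 ≈ -4680.6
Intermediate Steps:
p(s) = -4/7 (p(s) = -(3 + 1)/7 = -4/7)
N*39 + p(13) = -120*39 - 4/7 = -4680 - 4/7 = -32764/7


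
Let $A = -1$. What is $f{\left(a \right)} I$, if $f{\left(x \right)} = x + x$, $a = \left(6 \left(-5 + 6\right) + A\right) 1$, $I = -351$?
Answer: $-3510$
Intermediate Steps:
$a = 5$ ($a = \left(6 \left(-5 + 6\right) - 1\right) 1 = \left(6 \cdot 1 - 1\right) 1 = \left(6 - 1\right) 1 = 5 \cdot 1 = 5$)
$f{\left(x \right)} = 2 x$
$f{\left(a \right)} I = 2 \cdot 5 \left(-351\right) = 10 \left(-351\right) = -3510$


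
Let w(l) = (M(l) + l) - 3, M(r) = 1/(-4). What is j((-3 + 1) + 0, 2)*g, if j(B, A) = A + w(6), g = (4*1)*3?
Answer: 57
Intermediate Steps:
g = 12 (g = 4*3 = 12)
M(r) = -1/4
w(l) = -13/4 + l (w(l) = (-1/4 + l) - 3 = -13/4 + l)
j(B, A) = 11/4 + A (j(B, A) = A + (-13/4 + 6) = A + 11/4 = 11/4 + A)
j((-3 + 1) + 0, 2)*g = (11/4 + 2)*12 = (19/4)*12 = 57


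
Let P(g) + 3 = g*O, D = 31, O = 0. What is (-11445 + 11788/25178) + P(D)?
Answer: -144112978/12589 ≈ -11448.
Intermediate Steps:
P(g) = -3 (P(g) = -3 + g*0 = -3 + 0 = -3)
(-11445 + 11788/25178) + P(D) = (-11445 + 11788/25178) - 3 = (-11445 + 11788*(1/25178)) - 3 = (-11445 + 5894/12589) - 3 = -144075211/12589 - 3 = -144112978/12589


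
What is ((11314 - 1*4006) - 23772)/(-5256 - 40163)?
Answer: 16464/45419 ≈ 0.36249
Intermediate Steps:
((11314 - 1*4006) - 23772)/(-5256 - 40163) = ((11314 - 4006) - 23772)/(-45419) = (7308 - 23772)*(-1/45419) = -16464*(-1/45419) = 16464/45419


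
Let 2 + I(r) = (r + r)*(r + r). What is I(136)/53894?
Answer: 36991/26947 ≈ 1.3727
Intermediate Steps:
I(r) = -2 + 4*r² (I(r) = -2 + (r + r)*(r + r) = -2 + (2*r)*(2*r) = -2 + 4*r²)
I(136)/53894 = (-2 + 4*136²)/53894 = (-2 + 4*18496)*(1/53894) = (-2 + 73984)*(1/53894) = 73982*(1/53894) = 36991/26947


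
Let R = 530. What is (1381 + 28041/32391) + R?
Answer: 20642414/10797 ≈ 1911.9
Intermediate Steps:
(1381 + 28041/32391) + R = (1381 + 28041/32391) + 530 = (1381 + 28041*(1/32391)) + 530 = (1381 + 9347/10797) + 530 = 14920004/10797 + 530 = 20642414/10797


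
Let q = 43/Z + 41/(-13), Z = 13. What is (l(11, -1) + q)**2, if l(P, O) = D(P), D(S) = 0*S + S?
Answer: 21025/169 ≈ 124.41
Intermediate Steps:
D(S) = S (D(S) = 0 + S = S)
l(P, O) = P
q = 2/13 (q = 43/13 + 41/(-13) = 43*(1/13) + 41*(-1/13) = 43/13 - 41/13 = 2/13 ≈ 0.15385)
(l(11, -1) + q)**2 = (11 + 2/13)**2 = (145/13)**2 = 21025/169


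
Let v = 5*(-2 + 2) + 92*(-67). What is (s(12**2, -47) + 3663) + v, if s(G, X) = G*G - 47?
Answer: 18188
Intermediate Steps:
s(G, X) = -47 + G**2 (s(G, X) = G**2 - 47 = -47 + G**2)
v = -6164 (v = 5*0 - 6164 = 0 - 6164 = -6164)
(s(12**2, -47) + 3663) + v = ((-47 + (12**2)**2) + 3663) - 6164 = ((-47 + 144**2) + 3663) - 6164 = ((-47 + 20736) + 3663) - 6164 = (20689 + 3663) - 6164 = 24352 - 6164 = 18188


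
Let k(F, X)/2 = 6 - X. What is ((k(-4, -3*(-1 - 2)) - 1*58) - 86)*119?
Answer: -17850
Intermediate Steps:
k(F, X) = 12 - 2*X (k(F, X) = 2*(6 - X) = 12 - 2*X)
((k(-4, -3*(-1 - 2)) - 1*58) - 86)*119 = (((12 - (-6)*(-1 - 2)) - 1*58) - 86)*119 = (((12 - (-6)*(-3)) - 58) - 86)*119 = (((12 - 2*9) - 58) - 86)*119 = (((12 - 18) - 58) - 86)*119 = ((-6 - 58) - 86)*119 = (-64 - 86)*119 = -150*119 = -17850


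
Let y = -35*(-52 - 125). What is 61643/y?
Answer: 61643/6195 ≈ 9.9504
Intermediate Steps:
y = 6195 (y = -35*(-177) = 6195)
61643/y = 61643/6195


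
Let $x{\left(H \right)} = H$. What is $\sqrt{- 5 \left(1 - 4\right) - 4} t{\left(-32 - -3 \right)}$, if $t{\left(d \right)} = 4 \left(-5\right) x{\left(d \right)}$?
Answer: $580 \sqrt{11} \approx 1923.6$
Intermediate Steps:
$t{\left(d \right)} = - 20 d$ ($t{\left(d \right)} = 4 \left(-5\right) d = - 20 d$)
$\sqrt{- 5 \left(1 - 4\right) - 4} t{\left(-32 - -3 \right)} = \sqrt{- 5 \left(1 - 4\right) - 4} \left(- 20 \left(-32 - -3\right)\right) = \sqrt{\left(-5\right) \left(-3\right) - 4} \left(- 20 \left(-32 + 3\right)\right) = \sqrt{15 - 4} \left(\left(-20\right) \left(-29\right)\right) = \sqrt{11} \cdot 580 = 580 \sqrt{11}$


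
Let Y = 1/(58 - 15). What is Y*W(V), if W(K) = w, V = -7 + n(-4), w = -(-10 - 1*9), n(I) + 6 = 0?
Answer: 19/43 ≈ 0.44186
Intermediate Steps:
n(I) = -6 (n(I) = -6 + 0 = -6)
Y = 1/43 ≈ 0.023256
w = 19 (w = -(-10 - 9) = -1*(-19) = 19)
V = -13 (V = -7 - 6 = -13)
W(K) = 19
Y*W(V) = (1/43)*19 = 19/43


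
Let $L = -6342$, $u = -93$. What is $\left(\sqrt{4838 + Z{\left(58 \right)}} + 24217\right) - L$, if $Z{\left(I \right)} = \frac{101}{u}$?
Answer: $30559 + \frac{\sqrt{41834469}}{93} \approx 30629.0$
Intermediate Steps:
$Z{\left(I \right)} = - \frac{101}{93}$ ($Z{\left(I \right)} = \frac{101}{-93} = 101 \left(- \frac{1}{93}\right) = - \frac{101}{93}$)
$\left(\sqrt{4838 + Z{\left(58 \right)}} + 24217\right) - L = \left(\sqrt{4838 - \frac{101}{93}} + 24217\right) - -6342 = \left(\sqrt{\frac{449833}{93}} + 24217\right) + 6342 = \left(\frac{\sqrt{41834469}}{93} + 24217\right) + 6342 = \left(24217 + \frac{\sqrt{41834469}}{93}\right) + 6342 = 30559 + \frac{\sqrt{41834469}}{93}$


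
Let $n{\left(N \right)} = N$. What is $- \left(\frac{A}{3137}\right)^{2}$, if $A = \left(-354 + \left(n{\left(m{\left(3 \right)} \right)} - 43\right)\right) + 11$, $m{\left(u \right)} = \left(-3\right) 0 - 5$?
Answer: $- \frac{152881}{9840769} \approx -0.015535$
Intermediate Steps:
$m{\left(u \right)} = -5$ ($m{\left(u \right)} = 0 - 5 = -5$)
$A = -391$ ($A = \left(-354 - 48\right) + 11 = -402 + 11 = -391$)
$- \left(\frac{A}{3137}\right)^{2} = - \left(- \frac{391}{3137}\right)^{2} = \left(-1\right) \frac{152881}{9840769} = - \frac{152881}{9840769}$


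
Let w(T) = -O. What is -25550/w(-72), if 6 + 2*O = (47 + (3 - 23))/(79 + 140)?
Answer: -3730300/429 ≈ -8695.3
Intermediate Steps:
O = -429/146 (O = -3 + ((47 + (3 - 23))/(79 + 140))/2 = -3 + ((47 - 20)/219)/2 = -3 + (27*(1/219))/2 = -3 + (½)*(9/73) = -3 + 9/146 = -429/146 ≈ -2.9384)
w(T) = 429/146 (w(T) = -1*(-429/146) = 429/146)
-25550/w(-72) = -25550/429/146 = -25550*146/429 = -3730300/429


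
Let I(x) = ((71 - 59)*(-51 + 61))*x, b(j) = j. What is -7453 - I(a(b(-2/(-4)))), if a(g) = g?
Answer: -7513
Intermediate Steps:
I(x) = 120*x (I(x) = (12*10)*x = 120*x)
-7453 - I(a(b(-2/(-4)))) = -7453 - 120*(-2/(-4)) = -7453 - 120*(-2*(-1/4)) = -7453 - 120/2 = -7453 - 1*60 = -7453 - 60 = -7513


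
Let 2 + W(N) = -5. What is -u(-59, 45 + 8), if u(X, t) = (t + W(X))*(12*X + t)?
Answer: 30130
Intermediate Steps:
W(N) = -7 (W(N) = -2 - 5 = -7)
u(X, t) = (-7 + t)*(t + 12*X) (u(X, t) = (t - 7)*(12*X + t) = (-7 + t)*(t + 12*X))
-u(-59, 45 + 8) = -((45 + 8)**2 - 84*(-59) - 7*(45 + 8) + 12*(-59)*(45 + 8)) = -(53**2 + 4956 - 7*53 + 12*(-59)*53) = -(2809 + 4956 - 371 - 37524) = -1*(-30130) = 30130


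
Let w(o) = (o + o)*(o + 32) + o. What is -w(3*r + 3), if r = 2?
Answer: -747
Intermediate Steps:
w(o) = o + 2*o*(32 + o) (w(o) = (2*o)*(32 + o) + o = 2*o*(32 + o) + o = o + 2*o*(32 + o))
-w(3*r + 3) = -(3*2 + 3)*(65 + 2*(3*2 + 3)) = -(6 + 3)*(65 + 2*(6 + 3)) = -9*(65 + 2*9) = -9*(65 + 18) = -9*83 = -1*747 = -747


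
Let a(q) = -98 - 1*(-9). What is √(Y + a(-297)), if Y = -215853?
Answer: I*√215942 ≈ 464.7*I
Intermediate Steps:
a(q) = -89 (a(q) = -98 + 9 = -89)
√(Y + a(-297)) = √(-215853 - 89) = √(-215942) = I*√215942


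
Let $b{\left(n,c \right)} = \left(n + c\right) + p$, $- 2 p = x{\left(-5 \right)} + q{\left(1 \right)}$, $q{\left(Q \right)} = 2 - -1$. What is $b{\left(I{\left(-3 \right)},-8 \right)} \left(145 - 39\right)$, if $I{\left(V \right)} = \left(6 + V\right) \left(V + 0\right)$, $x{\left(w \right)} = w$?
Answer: $-1696$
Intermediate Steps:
$q{\left(Q \right)} = 3$ ($q{\left(Q \right)} = 2 + 1 = 3$)
$I{\left(V \right)} = V \left(6 + V\right)$ ($I{\left(V \right)} = \left(6 + V\right) V = V \left(6 + V\right)$)
$p = 1$ ($p = - \frac{-5 + 3}{2} = \left(- \frac{1}{2}\right) \left(-2\right) = 1$)
$b{\left(n,c \right)} = 1 + c + n$ ($b{\left(n,c \right)} = \left(n + c\right) + 1 = \left(c + n\right) + 1 = 1 + c + n$)
$b{\left(I{\left(-3 \right)},-8 \right)} \left(145 - 39\right) = \left(1 - 8 - 3 \left(6 - 3\right)\right) \left(145 - 39\right) = \left(1 - 8 - 9\right) 106 = \left(-16\right) 106 = -1696$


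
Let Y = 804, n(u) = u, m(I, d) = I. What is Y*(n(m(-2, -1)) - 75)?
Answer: -61908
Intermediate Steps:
Y*(n(m(-2, -1)) - 75) = 804*(-2 - 75) = 804*(-77) = -61908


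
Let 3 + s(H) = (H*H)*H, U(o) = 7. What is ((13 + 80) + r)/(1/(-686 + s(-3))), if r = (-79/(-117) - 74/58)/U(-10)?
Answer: -1580072380/23751 ≈ -66527.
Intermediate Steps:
s(H) = -3 + H**3 (s(H) = -3 + (H*H)*H = -3 + H**2*H = -3 + H**3)
r = -2038/23751 (r = (-79/(-117) - 74/58)/7 = (-79*(-1/117) - 74*1/58)*(1/7) = (79/117 - 37/29)*(1/7) = -2038/3393*1/7 = -2038/23751 ≈ -0.085807)
((13 + 80) + r)/(1/(-686 + s(-3))) = ((13 + 80) - 2038/23751)/(1/(-686 + (-3 + (-3)**3))) = (93 - 2038/23751)/(1/(-686 + (-3 - 27))) = 2206805/(23751*(1/(-686 - 30))) = 2206805/(23751*(1/(-716))) = 2206805/(23751*(-1/716)) = (2206805/23751)*(-716) = -1580072380/23751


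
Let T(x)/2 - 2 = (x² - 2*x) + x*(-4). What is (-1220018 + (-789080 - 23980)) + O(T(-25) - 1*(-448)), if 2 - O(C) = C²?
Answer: -6041080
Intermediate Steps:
T(x) = 4 - 12*x + 2*x² (T(x) = 4 + 2*((x² - 2*x) + x*(-4)) = 4 + 2*((x² - 2*x) - 4*x) = 4 + 2*(x² - 6*x) = 4 + (-12*x + 2*x²) = 4 - 12*x + 2*x²)
O(C) = 2 - C²
(-1220018 + (-789080 - 23980)) + O(T(-25) - 1*(-448)) = (-1220018 + (-789080 - 23980)) + (2 - ((4 - 12*(-25) + 2*(-25)²) - 1*(-448))²) = (-1220018 - 813060) + (2 - ((4 + 300 + 2*625) + 448)²) = -2033078 + (2 - ((4 + 300 + 1250) + 448)²) = -2033078 + (2 - (1554 + 448)²) = -2033078 + (2 - 1*2002²) = -2033078 + (2 - 1*4008004) = -2033078 + (2 - 4008004) = -2033078 - 4008002 = -6041080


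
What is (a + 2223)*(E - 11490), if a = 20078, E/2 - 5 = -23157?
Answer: -1288863994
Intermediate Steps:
E = -46304 (E = 10 + 2*(-23157) = 10 - 46314 = -46304)
(a + 2223)*(E - 11490) = (20078 + 2223)*(-46304 - 11490) = 22301*(-57794) = -1288863994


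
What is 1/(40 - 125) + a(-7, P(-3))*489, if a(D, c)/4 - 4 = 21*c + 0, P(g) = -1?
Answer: -2826421/85 ≈ -33252.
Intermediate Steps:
a(D, c) = 16 + 84*c (a(D, c) = 16 + 4*(21*c + 0) = 16 + 4*(21*c) = 16 + 84*c)
1/(40 - 125) + a(-7, P(-3))*489 = 1/(40 - 125) + (16 + 84*(-1))*489 = 1/(-85) + (16 - 84)*489 = -1/85 - 68*489 = -1/85 - 33252 = -2826421/85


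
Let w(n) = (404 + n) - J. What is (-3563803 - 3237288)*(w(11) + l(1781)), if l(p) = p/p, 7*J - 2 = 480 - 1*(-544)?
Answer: -12826857626/7 ≈ -1.8324e+9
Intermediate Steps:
J = 1026/7 (J = 2/7 + (480 - 1*(-544))/7 = 2/7 + (480 + 544)/7 = 2/7 + (⅐)*1024 = 2/7 + 1024/7 = 1026/7 ≈ 146.57)
l(p) = 1
w(n) = 1802/7 + n (w(n) = (404 + n) - 1*1026/7 = (404 + n) - 1026/7 = 1802/7 + n)
(-3563803 - 3237288)*(w(11) + l(1781)) = (-3563803 - 3237288)*((1802/7 + 11) + 1) = -6801091*(1879/7 + 1) = -6801091*1886/7 = -12826857626/7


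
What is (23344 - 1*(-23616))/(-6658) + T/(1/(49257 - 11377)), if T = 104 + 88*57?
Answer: 645644878920/3329 ≈ 1.9395e+8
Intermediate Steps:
T = 5120 (T = 104 + 5016 = 5120)
(23344 - 1*(-23616))/(-6658) + T/(1/(49257 - 11377)) = (23344 - 1*(-23616))/(-6658) + 5120/(1/(49257 - 11377)) = (23344 + 23616)*(-1/6658) + 5120/(1/37880) = 46960*(-1/6658) + 5120/(1/37880) = -23480/3329 + 5120*37880 = -23480/3329 + 193945600 = 645644878920/3329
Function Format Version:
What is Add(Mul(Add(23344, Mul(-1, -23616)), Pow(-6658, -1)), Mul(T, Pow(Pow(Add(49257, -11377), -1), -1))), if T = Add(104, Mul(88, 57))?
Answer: Rational(645644878920, 3329) ≈ 1.9395e+8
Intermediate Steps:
T = 5120 (T = Add(104, 5016) = 5120)
Add(Mul(Add(23344, Mul(-1, -23616)), Pow(-6658, -1)), Mul(T, Pow(Pow(Add(49257, -11377), -1), -1))) = Add(Mul(Add(23344, Mul(-1, -23616)), Pow(-6658, -1)), Mul(5120, Pow(Pow(Add(49257, -11377), -1), -1))) = Add(Mul(Add(23344, 23616), Rational(-1, 6658)), Mul(5120, Pow(Pow(37880, -1), -1))) = Add(Mul(46960, Rational(-1, 6658)), Mul(5120, Pow(Rational(1, 37880), -1))) = Add(Rational(-23480, 3329), Mul(5120, 37880)) = Add(Rational(-23480, 3329), 193945600) = Rational(645644878920, 3329)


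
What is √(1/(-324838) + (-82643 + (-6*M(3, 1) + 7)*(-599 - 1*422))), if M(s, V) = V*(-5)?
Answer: I*√12706685434627318/324838 ≈ 347.02*I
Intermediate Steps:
M(s, V) = -5*V
√(1/(-324838) + (-82643 + (-6*M(3, 1) + 7)*(-599 - 1*422))) = √(1/(-324838) + (-82643 + (-(-30) + 7)*(-599 - 1*422))) = √(-1/324838 + (-82643 + (-6*(-5) + 7)*(-599 - 422))) = √(-1/324838 + (-82643 + (30 + 7)*(-1021))) = √(-1/324838 + (-82643 + 37*(-1021))) = √(-1/324838 + (-82643 - 37777)) = √(-1/324838 - 120420) = √(-39116991961/324838) = I*√12706685434627318/324838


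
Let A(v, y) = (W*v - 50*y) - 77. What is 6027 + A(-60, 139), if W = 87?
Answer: -6220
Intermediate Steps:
A(v, y) = -77 - 50*y + 87*v (A(v, y) = (87*v - 50*y) - 77 = (-50*y + 87*v) - 77 = -77 - 50*y + 87*v)
6027 + A(-60, 139) = 6027 + (-77 - 50*139 + 87*(-60)) = 6027 + (-77 - 6950 - 5220) = 6027 - 12247 = -6220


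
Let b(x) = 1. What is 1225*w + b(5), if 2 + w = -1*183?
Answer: -226624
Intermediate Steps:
w = -185 (w = -2 - 1*183 = -2 - 183 = -185)
1225*w + b(5) = 1225*(-185) + 1 = -226625 + 1 = -226624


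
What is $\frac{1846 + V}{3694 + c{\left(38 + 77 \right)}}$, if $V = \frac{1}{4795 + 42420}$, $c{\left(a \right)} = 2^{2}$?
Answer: $\frac{87158891}{174601070} \approx 0.49919$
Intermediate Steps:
$c{\left(a \right)} = 4$
$V = \frac{1}{47215} \approx 2.118 \cdot 10^{-5}$
$\frac{1846 + V}{3694 + c{\left(38 + 77 \right)}} = \frac{1846 + \frac{1}{47215}}{3694 + 4} = \frac{87158891}{47215 \cdot 3698} = \frac{87158891}{47215} \cdot \frac{1}{3698} = \frac{87158891}{174601070}$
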